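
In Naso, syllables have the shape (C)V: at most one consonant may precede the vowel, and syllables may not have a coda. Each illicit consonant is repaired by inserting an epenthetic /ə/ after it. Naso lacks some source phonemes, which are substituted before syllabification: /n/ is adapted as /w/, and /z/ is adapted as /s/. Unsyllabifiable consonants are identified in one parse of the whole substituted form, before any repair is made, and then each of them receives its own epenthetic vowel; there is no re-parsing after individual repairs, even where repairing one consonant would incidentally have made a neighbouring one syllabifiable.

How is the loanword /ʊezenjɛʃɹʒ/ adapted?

ʊesewəjɛʃəɹəʒə

Substitution: /z/ → /s/, /n/ → /w/, giving /ʊesewjɛʃɹʒ/.
The consonants /w/, /ʃ/, /ɹ/, /ʒ/ cannot be parsed into a legal (C)V syllable (no codas are permitted; onsets are limited to one consonant).
Epenthesis after each stranded consonant: /w/ → /wə/, /ʃ/ → /ʃə/, /ɹ/ → /ɹə/, /ʒ/ → /ʒə/.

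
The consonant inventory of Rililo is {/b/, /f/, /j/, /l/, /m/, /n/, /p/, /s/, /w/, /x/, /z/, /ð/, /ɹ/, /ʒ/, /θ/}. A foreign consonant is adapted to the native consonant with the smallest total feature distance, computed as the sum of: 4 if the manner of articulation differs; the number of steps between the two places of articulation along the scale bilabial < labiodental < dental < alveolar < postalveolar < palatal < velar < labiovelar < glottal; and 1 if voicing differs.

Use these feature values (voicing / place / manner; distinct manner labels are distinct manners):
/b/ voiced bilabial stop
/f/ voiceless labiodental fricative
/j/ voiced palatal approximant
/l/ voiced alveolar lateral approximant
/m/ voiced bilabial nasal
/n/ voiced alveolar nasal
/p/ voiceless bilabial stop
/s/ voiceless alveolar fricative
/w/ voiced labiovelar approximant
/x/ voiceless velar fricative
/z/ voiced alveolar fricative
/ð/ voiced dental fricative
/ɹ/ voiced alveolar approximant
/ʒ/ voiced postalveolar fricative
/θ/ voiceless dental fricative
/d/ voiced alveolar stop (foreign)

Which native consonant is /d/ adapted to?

/b/ is closest: same manner (stop), place distance 3 (alveolar→bilabial), same voicing; total 3. Next closest is /l/ at distance 4.

b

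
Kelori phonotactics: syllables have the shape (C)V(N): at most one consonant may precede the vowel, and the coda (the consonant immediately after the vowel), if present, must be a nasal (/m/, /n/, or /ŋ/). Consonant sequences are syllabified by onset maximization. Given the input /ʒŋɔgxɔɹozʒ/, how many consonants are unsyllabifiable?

4

Under (C)V(N), the unsyllabifiable consonants are /ʒ/, /g/, /z/, /ʒ/ (only a nasal (/m/, /n/, or /ŋ/) is licensed in coda position; onsets are limited to one consonant).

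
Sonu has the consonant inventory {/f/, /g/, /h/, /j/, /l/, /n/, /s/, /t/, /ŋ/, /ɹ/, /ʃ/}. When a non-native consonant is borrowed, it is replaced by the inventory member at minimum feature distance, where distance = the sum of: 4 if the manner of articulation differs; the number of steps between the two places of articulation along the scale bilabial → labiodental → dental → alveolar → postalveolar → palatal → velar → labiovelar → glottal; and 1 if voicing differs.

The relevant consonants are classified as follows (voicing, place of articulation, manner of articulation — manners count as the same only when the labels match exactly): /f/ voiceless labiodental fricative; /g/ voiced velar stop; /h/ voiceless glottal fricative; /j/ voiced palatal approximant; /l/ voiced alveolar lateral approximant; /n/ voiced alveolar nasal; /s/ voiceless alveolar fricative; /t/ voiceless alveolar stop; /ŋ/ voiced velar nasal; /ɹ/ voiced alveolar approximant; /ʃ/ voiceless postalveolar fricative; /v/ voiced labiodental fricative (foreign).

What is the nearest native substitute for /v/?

/f/ is closest: same manner (fricative), place distance 0 (labiodental→labiodental), voicing differs (+1); total 1. Next closest is /s/ at distance 3.

f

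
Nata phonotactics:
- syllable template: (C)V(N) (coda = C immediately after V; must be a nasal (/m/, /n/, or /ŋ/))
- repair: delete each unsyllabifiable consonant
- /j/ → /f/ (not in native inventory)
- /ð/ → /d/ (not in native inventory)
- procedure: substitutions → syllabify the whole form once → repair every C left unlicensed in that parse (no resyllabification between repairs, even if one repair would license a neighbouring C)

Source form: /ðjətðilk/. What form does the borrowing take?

fədi

Substitution: /ð/ → /d/, /j/ → /f/, giving /dfətdilk/.
Under (C)V(N), the unsyllabifiable consonants are /d/, /t/, /l/, /k/ (only a nasal (/m/, /n/, or /ŋ/) is licensed in coda position; onsets are limited to one consonant).
Deleting the stranded consonants removes /d/, /t/, /l/, /k/.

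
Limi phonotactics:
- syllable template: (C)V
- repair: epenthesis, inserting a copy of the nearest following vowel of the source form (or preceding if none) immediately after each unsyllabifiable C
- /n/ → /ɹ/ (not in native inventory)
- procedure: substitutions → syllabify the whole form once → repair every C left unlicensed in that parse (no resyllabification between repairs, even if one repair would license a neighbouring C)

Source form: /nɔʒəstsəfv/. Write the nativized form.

Substitution: /n/ → /ɹ/, giving /ɹɔʒəstsəfv/.
Under (C)V, the unsyllabifiable consonants are /s/, /t/, /f/, /v/ (no codas are permitted; onsets are limited to one consonant).
Each unlicensed consonant becomes the onset of a new syllable: /s/ → /sə/, /t/ → /tə/, /f/ → /fə/, /v/ → /və/.

ɹɔʒəsətəsəfəvə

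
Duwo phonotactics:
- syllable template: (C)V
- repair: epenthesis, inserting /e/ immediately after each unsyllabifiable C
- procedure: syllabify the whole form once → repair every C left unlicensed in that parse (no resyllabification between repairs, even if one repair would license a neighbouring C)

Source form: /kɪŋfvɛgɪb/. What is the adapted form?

kɪŋefevɛgɪbe

Under (C)V, the unsyllabifiable consonants are /ŋ/, /f/, /b/ (no codas are permitted; onsets are limited to one consonant).
Inserting the epenthetic vowel yields /ŋ/ → /ŋe/, /f/ → /fe/, /b/ → /be/.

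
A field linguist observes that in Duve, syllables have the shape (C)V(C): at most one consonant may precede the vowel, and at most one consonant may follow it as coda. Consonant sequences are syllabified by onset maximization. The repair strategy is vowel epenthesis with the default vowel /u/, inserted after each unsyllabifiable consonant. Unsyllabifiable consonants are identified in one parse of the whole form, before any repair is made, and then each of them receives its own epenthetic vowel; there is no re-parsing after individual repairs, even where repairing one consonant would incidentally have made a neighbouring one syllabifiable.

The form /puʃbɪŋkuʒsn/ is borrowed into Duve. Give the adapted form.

puʃbɪŋkuʒsunu

Under (C)V(C), the unsyllabifiable consonants are /s/, /n/ (at most one coda consonant is licensed; onsets are limited to one consonant).
Each unlicensed consonant becomes the onset of a new syllable: /s/ → /su/, /n/ → /nu/.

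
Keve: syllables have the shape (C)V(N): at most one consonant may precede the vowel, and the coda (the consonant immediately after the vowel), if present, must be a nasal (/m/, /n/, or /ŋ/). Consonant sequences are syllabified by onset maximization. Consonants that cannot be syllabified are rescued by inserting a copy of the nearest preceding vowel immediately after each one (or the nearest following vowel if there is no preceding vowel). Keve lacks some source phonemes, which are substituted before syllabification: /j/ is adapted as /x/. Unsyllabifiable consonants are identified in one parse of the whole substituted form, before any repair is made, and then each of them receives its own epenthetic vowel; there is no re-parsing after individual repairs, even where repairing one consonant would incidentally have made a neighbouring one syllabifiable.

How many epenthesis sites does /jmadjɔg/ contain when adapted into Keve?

3

After substitution the input is /xmadxɔg/.
The unsyllabifiable consonants are /x/, /d/, /g/; each receives one epenthetic vowel.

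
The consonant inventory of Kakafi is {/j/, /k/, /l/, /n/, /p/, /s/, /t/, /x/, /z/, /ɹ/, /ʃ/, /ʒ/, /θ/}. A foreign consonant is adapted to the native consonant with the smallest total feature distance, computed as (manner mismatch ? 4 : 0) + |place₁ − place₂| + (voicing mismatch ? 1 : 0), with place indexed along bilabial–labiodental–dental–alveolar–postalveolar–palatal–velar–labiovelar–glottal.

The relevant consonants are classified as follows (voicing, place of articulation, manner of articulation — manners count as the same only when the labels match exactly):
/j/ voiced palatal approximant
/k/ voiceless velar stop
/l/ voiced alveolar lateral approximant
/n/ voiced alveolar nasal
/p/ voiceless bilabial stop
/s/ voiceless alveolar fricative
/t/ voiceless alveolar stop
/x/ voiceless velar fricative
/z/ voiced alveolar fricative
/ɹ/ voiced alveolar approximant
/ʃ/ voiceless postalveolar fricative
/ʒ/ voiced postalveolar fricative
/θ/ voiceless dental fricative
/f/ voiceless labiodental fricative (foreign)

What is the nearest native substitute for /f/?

θ

/θ/ is closest: same manner (fricative), place distance 1 (labiodental→dental), same voicing; total 1. Next closest is /s/ at distance 2.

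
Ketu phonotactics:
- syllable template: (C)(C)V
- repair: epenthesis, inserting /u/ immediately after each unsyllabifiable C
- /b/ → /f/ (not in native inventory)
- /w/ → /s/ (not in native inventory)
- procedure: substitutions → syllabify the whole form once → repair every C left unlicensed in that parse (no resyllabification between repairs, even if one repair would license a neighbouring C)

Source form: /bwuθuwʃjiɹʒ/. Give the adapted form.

Substitution: /b/ → /f/, /w/ → /s/, giving /fsuθusʃjiɹʒ/.
Syllabifying with onset maximization leaves /s/, /ɹ/, /ʒ/ stranded (no codas are permitted; onsets may contain at most 2 consonants).
Each unlicensed consonant becomes the onset of a new syllable: /s/ → /su/, /ɹ/ → /ɹu/, /ʒ/ → /ʒu/.

fsuθusuʃjiɹuʒu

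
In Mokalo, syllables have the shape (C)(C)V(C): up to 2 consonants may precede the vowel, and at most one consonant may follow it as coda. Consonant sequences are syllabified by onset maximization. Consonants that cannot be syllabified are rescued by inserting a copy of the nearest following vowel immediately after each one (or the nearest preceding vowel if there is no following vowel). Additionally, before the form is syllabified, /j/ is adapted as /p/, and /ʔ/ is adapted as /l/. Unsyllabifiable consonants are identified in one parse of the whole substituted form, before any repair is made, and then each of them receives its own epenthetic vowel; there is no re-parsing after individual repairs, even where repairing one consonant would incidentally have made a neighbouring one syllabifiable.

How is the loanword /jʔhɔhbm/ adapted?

Substitution: /j/ → /p/, /ʔ/ → /l/, giving /plhɔhbm/.
Under (C)(C)V(C), the unsyllabifiable consonants are /p/, /b/, /m/ (at most one coda consonant is licensed; onsets may contain at most 2 consonants).
Epenthesis after each stranded consonant: /p/ → /pɔ/, /b/ → /bɔ/, /m/ → /mɔ/.

pɔlhɔhbɔmɔ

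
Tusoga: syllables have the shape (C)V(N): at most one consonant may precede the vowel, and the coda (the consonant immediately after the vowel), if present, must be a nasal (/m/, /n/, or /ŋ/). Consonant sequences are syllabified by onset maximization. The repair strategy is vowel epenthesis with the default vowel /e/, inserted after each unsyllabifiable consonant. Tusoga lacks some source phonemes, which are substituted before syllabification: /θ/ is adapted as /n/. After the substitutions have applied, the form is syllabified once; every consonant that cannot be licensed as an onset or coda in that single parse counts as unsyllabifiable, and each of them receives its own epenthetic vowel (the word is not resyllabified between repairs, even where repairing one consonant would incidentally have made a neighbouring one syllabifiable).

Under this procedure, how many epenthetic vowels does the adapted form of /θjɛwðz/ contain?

4

After substitution the input is /njɛwðz/.
The unsyllabifiable consonants are /n/, /w/, /ð/, /z/; each receives one epenthetic vowel.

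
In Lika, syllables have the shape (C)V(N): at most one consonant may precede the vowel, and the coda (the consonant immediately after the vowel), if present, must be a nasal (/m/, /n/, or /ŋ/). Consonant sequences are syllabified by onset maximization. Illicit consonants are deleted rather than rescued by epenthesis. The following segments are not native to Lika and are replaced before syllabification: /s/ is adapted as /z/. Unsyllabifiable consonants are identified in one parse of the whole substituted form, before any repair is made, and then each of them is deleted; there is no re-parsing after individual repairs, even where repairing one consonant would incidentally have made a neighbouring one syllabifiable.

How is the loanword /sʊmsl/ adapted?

Substitution: /s/ → /z/, giving /zʊmzl/.
The consonants /z/, /l/ cannot be parsed into a legal (C)V(N) syllable (only a nasal (/m/, /n/, or /ŋ/) is licensed in coda position; onsets are limited to one consonant).
Deletion applies to /z/, /l/.

zʊm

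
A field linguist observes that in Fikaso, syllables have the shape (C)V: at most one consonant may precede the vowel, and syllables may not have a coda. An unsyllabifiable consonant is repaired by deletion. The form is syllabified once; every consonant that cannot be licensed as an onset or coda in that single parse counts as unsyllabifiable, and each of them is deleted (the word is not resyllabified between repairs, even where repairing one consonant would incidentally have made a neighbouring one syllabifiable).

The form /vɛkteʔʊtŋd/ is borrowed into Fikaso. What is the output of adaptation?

vɛteʔʊ

Syllabifying with onset maximization leaves /k/, /t/, /ŋ/, /d/ stranded (no codas are permitted; onsets are limited to one consonant).
Deletion applies to /k/, /t/, /ŋ/, /d/.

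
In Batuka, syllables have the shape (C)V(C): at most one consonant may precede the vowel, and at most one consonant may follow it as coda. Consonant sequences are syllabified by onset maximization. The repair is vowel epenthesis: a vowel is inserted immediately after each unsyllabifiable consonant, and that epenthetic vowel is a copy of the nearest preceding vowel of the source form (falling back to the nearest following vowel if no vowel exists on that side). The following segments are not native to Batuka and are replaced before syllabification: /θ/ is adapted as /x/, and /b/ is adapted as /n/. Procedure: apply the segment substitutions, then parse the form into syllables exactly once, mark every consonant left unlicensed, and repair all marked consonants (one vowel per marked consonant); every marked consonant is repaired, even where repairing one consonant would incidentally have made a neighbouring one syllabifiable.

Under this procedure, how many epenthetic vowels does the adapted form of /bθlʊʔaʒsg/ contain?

After substitution the input is /nxlʊʔaʒsg/.
The unsyllabifiable consonants are /n/, /x/, /s/, /g/; each receives one epenthetic vowel.

4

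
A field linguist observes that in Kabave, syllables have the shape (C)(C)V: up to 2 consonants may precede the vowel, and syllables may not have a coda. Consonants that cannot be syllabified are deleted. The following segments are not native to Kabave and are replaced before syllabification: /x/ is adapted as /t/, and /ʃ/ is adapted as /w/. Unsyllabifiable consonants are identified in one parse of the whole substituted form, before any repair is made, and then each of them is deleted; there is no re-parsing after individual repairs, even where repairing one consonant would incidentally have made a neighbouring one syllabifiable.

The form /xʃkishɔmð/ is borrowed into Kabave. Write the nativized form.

Substitution: /x/ → /t/, /ʃ/ → /w/, giving /twkishɔmð/.
The consonants /t/, /m/, /ð/ cannot be parsed into a legal (C)(C)V syllable (no codas are permitted; onsets may contain at most 2 consonants).
Deleting the stranded consonants removes /t/, /m/, /ð/.

wkishɔ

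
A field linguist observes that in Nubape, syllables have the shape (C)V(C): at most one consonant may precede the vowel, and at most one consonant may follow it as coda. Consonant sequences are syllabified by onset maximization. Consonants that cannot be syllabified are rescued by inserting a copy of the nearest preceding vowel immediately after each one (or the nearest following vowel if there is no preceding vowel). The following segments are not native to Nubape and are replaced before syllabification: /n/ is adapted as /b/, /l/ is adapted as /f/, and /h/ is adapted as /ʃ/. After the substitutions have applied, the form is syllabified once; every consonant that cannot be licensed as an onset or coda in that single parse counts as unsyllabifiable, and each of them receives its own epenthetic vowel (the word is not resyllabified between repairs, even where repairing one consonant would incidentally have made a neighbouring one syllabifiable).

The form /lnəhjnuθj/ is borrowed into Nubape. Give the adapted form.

Substitution: /l/ → /f/, /n/ → /b/, /h/ → /ʃ/, giving /fbəʃjbuθj/.
Syllabifying with onset maximization leaves /f/, /j/, /j/ stranded (at most one coda consonant is licensed; onsets are limited to one consonant).
Inserting the epenthetic vowel yields /f/ → /fə/, /j/ → /jə/, /j/ → /ju/.

fəbəʃjəbuθju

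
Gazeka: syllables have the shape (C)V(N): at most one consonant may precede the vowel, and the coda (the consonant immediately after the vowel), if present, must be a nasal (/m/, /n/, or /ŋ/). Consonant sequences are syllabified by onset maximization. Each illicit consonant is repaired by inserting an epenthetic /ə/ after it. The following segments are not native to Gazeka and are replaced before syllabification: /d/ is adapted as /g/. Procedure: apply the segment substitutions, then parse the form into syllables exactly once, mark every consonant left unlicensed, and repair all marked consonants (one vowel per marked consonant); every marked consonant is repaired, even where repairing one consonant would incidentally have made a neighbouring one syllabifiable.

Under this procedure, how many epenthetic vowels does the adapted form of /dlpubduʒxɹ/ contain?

After substitution the input is /glpubguʒxɹ/.
The unsyllabifiable consonants are /g/, /l/, /b/, /ʒ/, /x/, /ɹ/; each receives one epenthetic vowel.

6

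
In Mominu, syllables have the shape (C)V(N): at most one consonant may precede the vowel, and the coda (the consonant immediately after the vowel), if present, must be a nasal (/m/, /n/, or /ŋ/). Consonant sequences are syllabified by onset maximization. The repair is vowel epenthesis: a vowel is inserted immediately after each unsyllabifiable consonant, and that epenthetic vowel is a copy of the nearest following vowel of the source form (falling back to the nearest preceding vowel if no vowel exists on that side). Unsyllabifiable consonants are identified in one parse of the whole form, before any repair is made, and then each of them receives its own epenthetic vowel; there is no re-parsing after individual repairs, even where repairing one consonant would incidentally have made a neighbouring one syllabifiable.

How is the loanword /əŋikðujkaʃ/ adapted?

Syllabifying with onset maximization leaves /k/, /j/, /ʃ/ stranded (only a nasal (/m/, /n/, or /ŋ/) is licensed in coda position; onsets are limited to one consonant).
Each unlicensed consonant becomes the onset of a new syllable: /k/ → /ku/, /j/ → /ja/, /ʃ/ → /ʃa/.

əŋikuðujakaʃa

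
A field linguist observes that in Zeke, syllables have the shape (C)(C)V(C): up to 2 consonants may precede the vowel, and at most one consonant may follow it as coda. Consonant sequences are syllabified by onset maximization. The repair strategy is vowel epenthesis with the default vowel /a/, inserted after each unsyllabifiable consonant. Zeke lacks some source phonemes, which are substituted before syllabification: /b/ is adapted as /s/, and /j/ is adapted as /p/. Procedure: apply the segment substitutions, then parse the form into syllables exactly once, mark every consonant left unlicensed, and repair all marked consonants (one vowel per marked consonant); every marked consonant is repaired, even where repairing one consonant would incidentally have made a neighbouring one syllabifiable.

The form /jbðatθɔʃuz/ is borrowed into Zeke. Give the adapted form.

pasðatθɔʃuz

Substitution: /j/ → /p/, /b/ → /s/, giving /psðatθɔʃuz/.
Syllabifying with onset maximization leaves /p/ stranded (at most one coda consonant is licensed; onsets may contain at most 2 consonants).
Each unlicensed consonant becomes the onset of a new syllable: /p/ → /pa/.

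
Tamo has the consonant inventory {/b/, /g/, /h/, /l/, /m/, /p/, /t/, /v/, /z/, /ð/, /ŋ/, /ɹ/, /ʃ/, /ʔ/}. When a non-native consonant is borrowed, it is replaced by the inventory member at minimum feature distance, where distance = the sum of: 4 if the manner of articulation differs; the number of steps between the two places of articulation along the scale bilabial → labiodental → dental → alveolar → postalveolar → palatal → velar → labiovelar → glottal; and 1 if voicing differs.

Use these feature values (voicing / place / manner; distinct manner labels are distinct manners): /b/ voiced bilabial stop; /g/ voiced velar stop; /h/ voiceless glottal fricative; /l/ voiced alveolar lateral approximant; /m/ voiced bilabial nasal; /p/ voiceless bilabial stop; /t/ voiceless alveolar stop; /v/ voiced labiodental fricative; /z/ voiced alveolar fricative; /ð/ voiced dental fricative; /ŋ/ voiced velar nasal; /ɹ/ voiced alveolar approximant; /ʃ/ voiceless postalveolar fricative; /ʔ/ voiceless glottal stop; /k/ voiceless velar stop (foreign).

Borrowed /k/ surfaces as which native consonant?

g

/g/ is closest: same manner (stop), place distance 0 (velar→velar), voicing differs (+1); total 1. Next closest is /ʔ/ at distance 2.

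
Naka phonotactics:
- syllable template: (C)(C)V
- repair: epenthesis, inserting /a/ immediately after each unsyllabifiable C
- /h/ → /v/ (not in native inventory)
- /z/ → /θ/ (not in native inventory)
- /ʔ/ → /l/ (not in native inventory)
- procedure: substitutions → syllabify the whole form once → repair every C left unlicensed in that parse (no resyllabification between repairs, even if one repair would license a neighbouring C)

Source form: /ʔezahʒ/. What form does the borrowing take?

Substitution: /ʔ/ → /l/, /z/ → /θ/, /h/ → /v/, giving /leθavʒ/.
The consonants /v/, /ʒ/ cannot be parsed into a legal (C)(C)V syllable (no codas are permitted; onsets may contain at most 2 consonants).
Each unlicensed consonant becomes the onset of a new syllable: /v/ → /va/, /ʒ/ → /ʒa/.

leθavaʒa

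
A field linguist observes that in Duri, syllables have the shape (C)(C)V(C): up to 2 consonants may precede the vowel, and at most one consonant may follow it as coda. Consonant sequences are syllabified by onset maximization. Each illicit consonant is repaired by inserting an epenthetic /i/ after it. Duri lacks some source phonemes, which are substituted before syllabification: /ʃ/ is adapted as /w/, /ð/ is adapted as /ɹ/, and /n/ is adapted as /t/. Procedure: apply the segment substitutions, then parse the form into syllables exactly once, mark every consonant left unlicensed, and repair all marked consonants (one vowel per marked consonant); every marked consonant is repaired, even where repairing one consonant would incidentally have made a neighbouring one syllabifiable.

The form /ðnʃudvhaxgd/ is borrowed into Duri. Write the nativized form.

ɹitwudvhaxgidi

Substitution: /ð/ → /ɹ/, /n/ → /t/, /ʃ/ → /w/, giving /ɹtwudvhaxgd/.
The consonants /ɹ/, /g/, /d/ cannot be parsed into a legal (C)(C)V(C) syllable (at most one coda consonant is licensed; onsets may contain at most 2 consonants).
Each unlicensed consonant becomes the onset of a new syllable: /ɹ/ → /ɹi/, /g/ → /gi/, /d/ → /di/.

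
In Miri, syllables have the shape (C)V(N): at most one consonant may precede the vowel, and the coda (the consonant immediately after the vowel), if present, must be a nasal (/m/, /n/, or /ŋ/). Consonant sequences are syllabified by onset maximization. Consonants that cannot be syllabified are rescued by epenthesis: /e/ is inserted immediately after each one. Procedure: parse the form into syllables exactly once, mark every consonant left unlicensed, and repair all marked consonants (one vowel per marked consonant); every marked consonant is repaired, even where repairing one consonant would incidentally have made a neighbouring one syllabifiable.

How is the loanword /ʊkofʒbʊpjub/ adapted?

The consonants /f/, /ʒ/, /p/, /b/ cannot be parsed into a legal (C)V(N) syllable (only a nasal (/m/, /n/, or /ŋ/) is licensed in coda position; onsets are limited to one consonant).
Inserting the epenthetic vowel yields /f/ → /fe/, /ʒ/ → /ʒe/, /p/ → /pe/, /b/ → /be/.

ʊkofeʒebʊpejube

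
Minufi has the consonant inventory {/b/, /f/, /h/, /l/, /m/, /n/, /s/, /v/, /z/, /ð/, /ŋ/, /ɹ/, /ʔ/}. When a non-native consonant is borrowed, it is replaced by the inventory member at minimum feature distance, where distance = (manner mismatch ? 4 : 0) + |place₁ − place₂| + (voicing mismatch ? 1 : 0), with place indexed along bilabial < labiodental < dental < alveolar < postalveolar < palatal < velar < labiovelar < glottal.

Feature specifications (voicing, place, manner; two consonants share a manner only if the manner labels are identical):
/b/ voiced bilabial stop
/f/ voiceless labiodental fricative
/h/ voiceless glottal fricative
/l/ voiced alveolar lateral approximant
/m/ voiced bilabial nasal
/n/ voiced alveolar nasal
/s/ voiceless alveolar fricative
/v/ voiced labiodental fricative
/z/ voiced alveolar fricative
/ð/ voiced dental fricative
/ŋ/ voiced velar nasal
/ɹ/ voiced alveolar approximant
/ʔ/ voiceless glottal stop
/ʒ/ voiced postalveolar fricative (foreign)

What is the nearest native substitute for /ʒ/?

/z/ is closest: same manner (fricative), place distance 1 (postalveolar→alveolar), same voicing; total 1. Next closest is /s/ at distance 2.

z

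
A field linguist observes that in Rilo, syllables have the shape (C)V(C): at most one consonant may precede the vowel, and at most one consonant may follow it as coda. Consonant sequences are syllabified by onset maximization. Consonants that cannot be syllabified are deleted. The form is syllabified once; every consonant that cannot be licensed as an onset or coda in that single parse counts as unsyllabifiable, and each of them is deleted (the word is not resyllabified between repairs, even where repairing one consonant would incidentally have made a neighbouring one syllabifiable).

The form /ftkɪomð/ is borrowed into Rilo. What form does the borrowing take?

The consonants /f/, /t/, /ð/ cannot be parsed into a legal (C)V(C) syllable (at most one coda consonant is licensed; onsets are limited to one consonant).
Deletion applies to /f/, /t/, /ð/.

kɪom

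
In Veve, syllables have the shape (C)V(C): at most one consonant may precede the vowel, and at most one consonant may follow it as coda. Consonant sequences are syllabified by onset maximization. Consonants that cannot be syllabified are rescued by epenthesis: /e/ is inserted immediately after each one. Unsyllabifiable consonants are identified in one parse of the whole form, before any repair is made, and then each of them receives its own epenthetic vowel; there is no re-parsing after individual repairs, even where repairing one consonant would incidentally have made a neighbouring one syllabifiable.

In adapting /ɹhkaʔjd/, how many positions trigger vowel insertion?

The unsyllabifiable consonants are /ɹ/, /h/, /j/, /d/; each receives one epenthetic vowel.

4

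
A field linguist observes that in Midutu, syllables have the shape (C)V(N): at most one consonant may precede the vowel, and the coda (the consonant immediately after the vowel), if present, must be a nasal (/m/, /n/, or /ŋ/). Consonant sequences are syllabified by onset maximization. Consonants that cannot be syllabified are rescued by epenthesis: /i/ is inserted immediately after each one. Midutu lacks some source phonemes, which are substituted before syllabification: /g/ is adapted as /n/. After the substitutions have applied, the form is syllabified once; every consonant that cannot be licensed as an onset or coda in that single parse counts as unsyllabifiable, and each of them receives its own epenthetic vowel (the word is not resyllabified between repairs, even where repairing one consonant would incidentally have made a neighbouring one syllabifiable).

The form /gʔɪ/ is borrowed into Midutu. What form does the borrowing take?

niʔɪ

Substitution: /g/ → /n/, giving /nʔɪ/.
The consonants /n/ cannot be parsed into a legal (C)V(N) syllable (only a nasal (/m/, /n/, or /ŋ/) is licensed in coda position; onsets are limited to one consonant).
Each unlicensed consonant becomes the onset of a new syllable: /n/ → /ni/.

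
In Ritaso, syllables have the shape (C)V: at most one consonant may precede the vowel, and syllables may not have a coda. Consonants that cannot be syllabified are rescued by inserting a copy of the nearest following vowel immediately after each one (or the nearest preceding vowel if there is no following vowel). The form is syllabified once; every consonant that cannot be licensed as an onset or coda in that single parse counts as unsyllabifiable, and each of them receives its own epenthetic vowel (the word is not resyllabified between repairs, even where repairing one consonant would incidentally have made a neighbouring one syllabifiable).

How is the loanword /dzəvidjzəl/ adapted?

dəzəvidəjəzələ

The consonants /d/, /d/, /j/, /l/ cannot be parsed into a legal (C)V syllable (no codas are permitted; onsets are limited to one consonant).
Inserting the epenthetic vowel yields /d/ → /də/, /d/ → /də/, /j/ → /jə/, /l/ → /lə/.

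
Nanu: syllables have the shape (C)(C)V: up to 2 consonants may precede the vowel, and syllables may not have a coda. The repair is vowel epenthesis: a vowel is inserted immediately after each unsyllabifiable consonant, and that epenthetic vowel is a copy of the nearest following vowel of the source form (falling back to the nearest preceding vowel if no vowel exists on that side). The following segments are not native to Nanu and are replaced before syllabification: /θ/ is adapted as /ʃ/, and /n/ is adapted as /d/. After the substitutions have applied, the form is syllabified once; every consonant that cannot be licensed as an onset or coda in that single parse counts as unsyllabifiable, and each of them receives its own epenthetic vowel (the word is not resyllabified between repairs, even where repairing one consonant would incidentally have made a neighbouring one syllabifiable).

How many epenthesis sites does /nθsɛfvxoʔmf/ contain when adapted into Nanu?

5

After substitution the input is /dʃsɛfvxoʔmf/.
The unsyllabifiable consonants are /d/, /f/, /ʔ/, /m/, /f/; each receives one epenthetic vowel.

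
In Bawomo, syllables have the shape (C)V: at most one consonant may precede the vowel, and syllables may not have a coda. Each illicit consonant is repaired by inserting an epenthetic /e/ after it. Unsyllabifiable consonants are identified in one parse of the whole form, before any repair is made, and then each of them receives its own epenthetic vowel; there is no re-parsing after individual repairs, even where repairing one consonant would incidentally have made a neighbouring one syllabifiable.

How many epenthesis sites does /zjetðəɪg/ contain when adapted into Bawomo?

3

The unsyllabifiable consonants are /z/, /t/, /g/; each receives one epenthetic vowel.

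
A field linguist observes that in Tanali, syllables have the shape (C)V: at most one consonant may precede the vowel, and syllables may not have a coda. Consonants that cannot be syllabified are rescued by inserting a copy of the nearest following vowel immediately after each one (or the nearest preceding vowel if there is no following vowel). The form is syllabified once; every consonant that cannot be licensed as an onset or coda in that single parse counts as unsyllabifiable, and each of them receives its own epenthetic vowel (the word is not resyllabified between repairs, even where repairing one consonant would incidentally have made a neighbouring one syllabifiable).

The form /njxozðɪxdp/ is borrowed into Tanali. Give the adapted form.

The consonants /n/, /j/, /z/, /x/, /d/, /p/ cannot be parsed into a legal (C)V syllable (no codas are permitted; onsets are limited to one consonant).
Each unlicensed consonant becomes the onset of a new syllable: /n/ → /no/, /j/ → /jo/, /z/ → /zɪ/, /x/ → /xɪ/, /d/ → /dɪ/, /p/ → /pɪ/.

nojoxozɪðɪxɪdɪpɪ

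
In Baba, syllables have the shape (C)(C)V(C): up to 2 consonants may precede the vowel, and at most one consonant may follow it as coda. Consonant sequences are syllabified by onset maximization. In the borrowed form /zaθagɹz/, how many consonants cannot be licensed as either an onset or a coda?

Under (C)(C)V(C), the unsyllabifiable consonants are /ɹ/, /z/ (at most one coda consonant is licensed; onsets may contain at most 2 consonants).

2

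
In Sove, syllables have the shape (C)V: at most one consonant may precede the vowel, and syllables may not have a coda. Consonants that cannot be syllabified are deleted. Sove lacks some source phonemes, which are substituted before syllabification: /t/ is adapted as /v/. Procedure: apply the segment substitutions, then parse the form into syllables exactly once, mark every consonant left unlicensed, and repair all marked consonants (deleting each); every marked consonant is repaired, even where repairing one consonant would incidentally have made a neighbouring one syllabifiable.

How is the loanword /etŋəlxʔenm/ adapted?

Substitution: /t/ → /v/, giving /evŋəlxʔenm/.
Syllabifying with onset maximization leaves /v/, /l/, /x/, /n/, /m/ stranded (no codas are permitted; onsets are limited to one consonant).
Each unlicensed consonant is deleted: /v/, /l/, /x/, /n/, /m/.

eŋəʔe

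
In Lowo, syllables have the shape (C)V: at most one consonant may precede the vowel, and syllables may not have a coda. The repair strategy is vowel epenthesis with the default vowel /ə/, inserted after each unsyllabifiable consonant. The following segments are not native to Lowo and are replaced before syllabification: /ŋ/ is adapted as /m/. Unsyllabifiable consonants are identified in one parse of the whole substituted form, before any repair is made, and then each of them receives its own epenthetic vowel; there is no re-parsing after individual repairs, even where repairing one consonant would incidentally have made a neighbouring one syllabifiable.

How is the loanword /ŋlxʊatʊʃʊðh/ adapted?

mələxʊatʊʃʊðəhə

Substitution: /ŋ/ → /m/, giving /mlxʊatʊʃʊðh/.
Syllabifying with onset maximization leaves /m/, /l/, /ð/, /h/ stranded (no codas are permitted; onsets are limited to one consonant).
Inserting the epenthetic vowel yields /m/ → /mə/, /l/ → /lə/, /ð/ → /ðə/, /h/ → /hə/.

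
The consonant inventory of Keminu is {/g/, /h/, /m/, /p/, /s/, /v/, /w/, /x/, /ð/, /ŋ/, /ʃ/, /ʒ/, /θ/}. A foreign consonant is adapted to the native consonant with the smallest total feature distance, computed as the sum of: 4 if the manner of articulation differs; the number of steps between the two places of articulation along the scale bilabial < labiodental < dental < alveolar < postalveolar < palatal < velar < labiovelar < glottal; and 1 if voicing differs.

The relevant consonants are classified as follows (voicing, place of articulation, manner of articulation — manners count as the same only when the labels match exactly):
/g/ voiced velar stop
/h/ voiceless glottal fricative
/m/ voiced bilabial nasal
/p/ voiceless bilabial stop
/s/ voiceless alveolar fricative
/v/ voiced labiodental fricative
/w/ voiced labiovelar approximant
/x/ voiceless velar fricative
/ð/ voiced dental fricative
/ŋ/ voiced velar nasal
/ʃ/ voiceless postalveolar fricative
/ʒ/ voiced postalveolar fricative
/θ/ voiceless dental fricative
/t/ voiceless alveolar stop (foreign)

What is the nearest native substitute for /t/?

p

/p/ is closest: same manner (stop), place distance 3 (alveolar→bilabial), same voicing; total 3. Next closest is /g/ at distance 4.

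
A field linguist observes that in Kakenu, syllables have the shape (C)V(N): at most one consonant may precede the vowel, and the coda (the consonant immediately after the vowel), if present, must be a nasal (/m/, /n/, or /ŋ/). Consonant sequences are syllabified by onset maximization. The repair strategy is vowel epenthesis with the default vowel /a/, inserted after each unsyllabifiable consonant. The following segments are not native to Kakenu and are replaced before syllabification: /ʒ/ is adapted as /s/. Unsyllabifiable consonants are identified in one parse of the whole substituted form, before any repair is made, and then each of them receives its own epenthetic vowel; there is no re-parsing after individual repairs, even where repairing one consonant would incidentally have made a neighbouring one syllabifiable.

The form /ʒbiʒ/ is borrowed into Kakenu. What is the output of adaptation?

Substitution: /ʒ/ → /s/, giving /sbis/.
The consonants /s/, /s/ cannot be parsed into a legal (C)V(N) syllable (only a nasal (/m/, /n/, or /ŋ/) is licensed in coda position; onsets are limited to one consonant).
Each unlicensed consonant becomes the onset of a new syllable: /s/ → /sa/, /s/ → /sa/.

sabisa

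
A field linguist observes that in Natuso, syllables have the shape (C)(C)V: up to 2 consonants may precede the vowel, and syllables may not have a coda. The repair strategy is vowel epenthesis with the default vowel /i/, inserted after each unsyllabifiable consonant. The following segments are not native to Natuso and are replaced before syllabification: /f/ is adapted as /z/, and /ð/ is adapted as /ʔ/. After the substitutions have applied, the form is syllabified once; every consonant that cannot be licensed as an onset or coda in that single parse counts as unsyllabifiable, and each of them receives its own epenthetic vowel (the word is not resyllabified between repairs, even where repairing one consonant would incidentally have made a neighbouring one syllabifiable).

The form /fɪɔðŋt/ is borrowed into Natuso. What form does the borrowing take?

Substitution: /f/ → /z/, /ð/ → /ʔ/, giving /zɪɔʔŋt/.
Under (C)(C)V, the unsyllabifiable consonants are /ʔ/, /ŋ/, /t/ (no codas are permitted; onsets may contain at most 2 consonants).
Each unlicensed consonant becomes the onset of a new syllable: /ʔ/ → /ʔi/, /ŋ/ → /ŋi/, /t/ → /ti/.

zɪɔʔiŋiti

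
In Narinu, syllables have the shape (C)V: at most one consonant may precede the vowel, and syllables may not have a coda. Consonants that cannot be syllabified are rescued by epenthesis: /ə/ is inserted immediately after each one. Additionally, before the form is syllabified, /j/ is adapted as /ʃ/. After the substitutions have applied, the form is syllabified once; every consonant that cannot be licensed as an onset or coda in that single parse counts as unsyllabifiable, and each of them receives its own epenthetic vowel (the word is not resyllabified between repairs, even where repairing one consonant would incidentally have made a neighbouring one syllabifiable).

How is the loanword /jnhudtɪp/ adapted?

ʃənəhudətɪpə

Substitution: /j/ → /ʃ/, giving /ʃnhudtɪp/.
Under (C)V, the unsyllabifiable consonants are /ʃ/, /n/, /d/, /p/ (no codas are permitted; onsets are limited to one consonant).
Epenthesis after each stranded consonant: /ʃ/ → /ʃə/, /n/ → /nə/, /d/ → /də/, /p/ → /pə/.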